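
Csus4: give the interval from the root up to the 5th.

perfect fifth

Csus4 (C sus4) is spelled C-F-G.
The root is C and the 5th is G.
From C to G is 7 semitones, exactly the perfect fifth.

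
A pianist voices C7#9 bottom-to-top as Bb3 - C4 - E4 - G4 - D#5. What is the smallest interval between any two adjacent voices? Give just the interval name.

major second

Adjacent intervals: Bb3→C4 = major second; C4→E4 = major third; E4→G4 = minor third; G4→D#5 = augmented fifth.
The smallest is Bb3 to C4, a major second (2 semitones).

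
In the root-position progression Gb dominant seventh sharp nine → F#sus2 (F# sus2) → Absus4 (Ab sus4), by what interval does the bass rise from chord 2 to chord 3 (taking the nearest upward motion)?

The roots are F# and Ab.
From F# to Ab: 2 semitones over a third = diminished.

diminished 3rd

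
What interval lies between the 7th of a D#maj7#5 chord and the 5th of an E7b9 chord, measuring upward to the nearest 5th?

D#maj7#5 has C## as its 7th, and E7b9 has B as its 5th.
C## up to B is 9 semitones, a whole step narrower than a major seventh, so the interval is diminished.

d7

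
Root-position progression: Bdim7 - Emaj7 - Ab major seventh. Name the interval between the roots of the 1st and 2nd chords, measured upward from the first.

perfect fourth

The roots are B and E.
From B to E is 5 semitones, exactly the perfect fourth.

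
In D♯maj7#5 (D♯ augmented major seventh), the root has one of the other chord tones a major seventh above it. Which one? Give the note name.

D♯maj7#5 is spelled D♯ F𝄪 A𝄪 C𝄪.
The root is D♯. A major seventh above D♯ is C𝄪.
C𝄪 is the chord's 7th.

C##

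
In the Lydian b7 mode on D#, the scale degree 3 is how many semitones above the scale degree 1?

4

The scale is D# E# F## G## A# B# C#.
D# up to F## is a major third — 4 semitones.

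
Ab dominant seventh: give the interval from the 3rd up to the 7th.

Spelling the chord: Ab–C–Eb–Gb.
That puts C below Gb.
C up to Gb is 6 semitones, a half step narrower than a perfect fifth, so the interval is diminished.
That tritone between 3rd and 7th is what gives the dominant seventh its pull toward resolution.

diminished fifth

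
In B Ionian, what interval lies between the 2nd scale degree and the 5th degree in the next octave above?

Spelling B Ionian: B C# D# E F# G# A#.
The 2nd scale degree is C# and the 5th scale degree (up an octave) is F#.
C# up to F# spans 11 letter names and 17 semitones — a perfect eleventh.

perfect eleventh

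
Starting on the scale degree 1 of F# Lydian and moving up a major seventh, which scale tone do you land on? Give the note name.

E#

The scale is F# G# A# B# C# D# E#.
The scale degree 1 is F#; a major seventh above that is E# — scale degree 7.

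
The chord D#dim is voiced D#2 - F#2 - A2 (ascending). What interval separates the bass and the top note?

The outer voices are D#2 and A2.
D# up to A is 6 semitones, a half step narrower than a perfect fifth, so the interval is diminished.

d5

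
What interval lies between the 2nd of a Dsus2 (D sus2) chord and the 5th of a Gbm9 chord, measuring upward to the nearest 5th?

diminished seventh

The 2nd of Dsus2 (D sus2) is E; the 5th of Gbm9 is Db.
E up to Db is 9 semitones, a whole step narrower than a major seventh, so the interval is diminished.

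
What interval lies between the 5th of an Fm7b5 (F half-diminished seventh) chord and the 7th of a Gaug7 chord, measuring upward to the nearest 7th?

The 5th of Fm7b5 (F half-diminished seventh) is Cb; the 7th of Gaug7 is F.
4 letter names make it a fourth; at 6 semitones (a half step wider than perfect) the quality is augmented.

A4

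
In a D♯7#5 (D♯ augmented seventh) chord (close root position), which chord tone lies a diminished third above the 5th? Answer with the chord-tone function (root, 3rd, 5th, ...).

7th

D♯+7 (D♯ augmented seventh) is spelled D♯, F𝄪, A𝄪, C♯.
The 5th is A𝄪. A diminished third above A𝄪 is C♯.
C♯ is the chord's 7th.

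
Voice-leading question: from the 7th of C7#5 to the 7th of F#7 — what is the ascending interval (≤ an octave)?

augmented fourth

C7#5 has Bb as its 7th, and F#7 has E as its 7th.
Bb up to E is 6 semitones, a half step wider than a perfect fourth, so the interval is augmented.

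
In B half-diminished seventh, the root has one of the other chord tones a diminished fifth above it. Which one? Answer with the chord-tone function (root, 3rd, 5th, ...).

B half-diminished seventh: B–D–F–A.
The root is B. A diminished fifth above B is F.
F is the chord's 5th.

5th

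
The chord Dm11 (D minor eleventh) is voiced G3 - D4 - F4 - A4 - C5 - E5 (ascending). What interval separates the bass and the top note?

The outer voices are G3 and E5.
G up to E spans 13 letter names and 21 semitones — a major thirteenth.

major thirteenth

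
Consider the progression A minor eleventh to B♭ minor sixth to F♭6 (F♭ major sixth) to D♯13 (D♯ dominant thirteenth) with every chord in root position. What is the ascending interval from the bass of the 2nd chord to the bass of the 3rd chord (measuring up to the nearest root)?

The roots are B♭ and F♭.
5 letter names make it a fifth; at 6 semitones (a half step narrower than perfect) the quality is diminished.

diminished fifth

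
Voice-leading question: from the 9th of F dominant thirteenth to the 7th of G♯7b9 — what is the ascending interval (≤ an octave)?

major seventh

The 9th of F dominant thirteenth is G; the 7th of G♯7b9 is F♯.
Counting 7 letters and 11 half steps from G gives a major seventh.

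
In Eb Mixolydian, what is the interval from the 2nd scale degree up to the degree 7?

Spelling Eb Mixolydian: Eb F G Ab Bb C Db.
2nd scale degree = F; degree 7 = Db.
6 letter names make it a sixth; at 8 semitones (a half step narrower than major) the quality is minor.

minor sixth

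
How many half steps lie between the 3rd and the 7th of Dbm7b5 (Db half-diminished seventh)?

The chord tones of Dbø (Db half-diminished seventh) are Db–Fb–Abb–Cb.
Fb to Cb is a perfect fifth: 7 semitones.

7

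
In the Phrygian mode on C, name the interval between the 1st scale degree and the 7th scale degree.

C phrygian: C Db Eb F G Ab Bb.
So we need the interval from C up to Bb.
7 letter names make it a seventh; at 10 semitones (a half step narrower than major) the quality is minor.

minor 7th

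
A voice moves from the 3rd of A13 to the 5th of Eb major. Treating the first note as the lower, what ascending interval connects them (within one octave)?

diminished seventh

A13 has C# as its 3rd, and Eb major has Bb as its 5th.
From C# to Bb: 9 semitones over a seventh = diminished.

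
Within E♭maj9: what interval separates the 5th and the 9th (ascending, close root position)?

E♭ major ninth: E♭, G, B♭, D, F.
The 5th is B♭ and the 9th is F.
Counting 5 letters and 7 half steps from B♭ gives a perfect fifth.

perfect 5th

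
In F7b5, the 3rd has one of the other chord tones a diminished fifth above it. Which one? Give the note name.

Eb

F7b5 is spelled F A Cb Eb.
The 3rd is A. A diminished fifth above A is Eb.
Eb is the chord's 7th.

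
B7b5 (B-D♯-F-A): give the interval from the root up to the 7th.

Root = B; 7th = A.
B up to A is 10 semitones, a half step narrower than a major seventh, so the interval is minor.

minor seventh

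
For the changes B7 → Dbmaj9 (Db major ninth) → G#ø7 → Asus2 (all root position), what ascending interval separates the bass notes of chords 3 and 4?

minor second

The roots are G# and A.
2 letter names make it a second; at 1 semitone (a half step narrower than major) the quality is minor.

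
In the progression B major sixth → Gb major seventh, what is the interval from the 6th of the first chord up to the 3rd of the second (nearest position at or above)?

diminished 3rd

B major sixth has G# as its 6th, and Gb major seventh has Bb as its 3rd.
From G# to Bb: 2 semitones over a third = diminished.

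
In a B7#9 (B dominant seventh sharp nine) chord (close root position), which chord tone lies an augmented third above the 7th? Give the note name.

B7#9 is spelled B–D#–F#–A–C##.
The 7th is A. An augmented third above A is C##.
C## is the chord's 9th.

C##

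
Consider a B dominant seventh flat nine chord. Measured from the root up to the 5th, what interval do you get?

B dominant seventh flat nine is spelled B–D♯–F♯–A–C.
Root = B; 5th = F♯.
Counting 5 letters and 7 half steps from B gives a perfect fifth.

perfect fifth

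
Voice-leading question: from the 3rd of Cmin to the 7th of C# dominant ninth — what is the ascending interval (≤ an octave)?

The 3rd of Cmin is Eb; the 7th of C# dominant ninth is B.
5 letter names make it a fifth; at 8 semitones (a half step wider than perfect) the quality is augmented.

augmented fifth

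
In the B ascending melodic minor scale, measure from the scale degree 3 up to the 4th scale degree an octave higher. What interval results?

The scale runs B C# D E F# G# A#.
Scale degree 3 = D; scale degree 4 (up an octave) = E.
Counting 9 letters and 14 half steps from D gives a major ninth.

major ninth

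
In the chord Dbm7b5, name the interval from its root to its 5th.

Spelling the chord: Db, Fb, Abb, Cb.
The root is Db and the 5th is Abb.
5 letter names make it a fifth; at 6 semitones (a half step narrower than perfect) the quality is diminished.

diminished fifth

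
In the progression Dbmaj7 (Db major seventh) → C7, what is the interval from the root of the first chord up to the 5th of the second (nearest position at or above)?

augmented fourth

Dbmaj7 (Db major seventh) has Db as its root, and C7 has G as its 5th.
4 letter names make it a fourth; at 6 semitones (a half step wider than perfect) the quality is augmented.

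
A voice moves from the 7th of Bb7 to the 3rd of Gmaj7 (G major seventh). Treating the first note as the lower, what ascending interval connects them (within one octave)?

The 7th of Bb7 is Ab; the 3rd of Gmaj7 (G major seventh) is B.
2 letter names make it a second; at 3 semitones (a half step wider than major) the quality is augmented.

augmented 2nd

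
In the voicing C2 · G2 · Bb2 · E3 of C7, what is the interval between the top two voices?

augmented 4th

Those voices are Bb2 and E3.
Bb up to E is 6 semitones, a half step wider than a perfect fourth, so the interval is augmented.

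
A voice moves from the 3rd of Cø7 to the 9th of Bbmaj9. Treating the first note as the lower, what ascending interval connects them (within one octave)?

The 3rd of Cø7 is Eb; the 9th of Bbmaj9 is C.
Eb up to C spans 6 letter names and 9 semitones — a major sixth.

major sixth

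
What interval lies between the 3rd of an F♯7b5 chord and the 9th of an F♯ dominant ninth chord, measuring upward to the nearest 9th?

minor 7th

The 3rd of F♯7b5 is A♯; the 9th of F♯ dominant ninth is G♯.
A♯ up to G♯ is 10 semitones, a half step narrower than a major seventh, so the interval is minor.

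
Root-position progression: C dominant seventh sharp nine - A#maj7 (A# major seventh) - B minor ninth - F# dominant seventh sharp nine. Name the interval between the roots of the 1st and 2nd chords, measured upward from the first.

augmented sixth

The roots are C and A#.
From C to A#: 10 semitones over a sixth = augmented.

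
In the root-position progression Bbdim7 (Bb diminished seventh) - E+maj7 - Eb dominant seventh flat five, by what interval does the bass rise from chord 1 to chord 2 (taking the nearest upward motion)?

The roots are Bb and E.
4 letter names make it a fourth; at 6 semitones (a half step wider than perfect) the quality is augmented.

A4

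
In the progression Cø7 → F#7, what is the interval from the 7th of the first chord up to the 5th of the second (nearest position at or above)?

The 7th of Cø7 is Bb; the 5th of F#7 is C#.
Bb up to C# is 3 semitones, a half step wider than a major second, so the interval is augmented.

augmented second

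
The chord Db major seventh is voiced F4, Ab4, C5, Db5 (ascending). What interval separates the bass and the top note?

minor sixth

The outer voices are F4 and Db5.
6 letter names make it a sixth; at 8 semitones (a half step narrower than major) the quality is minor.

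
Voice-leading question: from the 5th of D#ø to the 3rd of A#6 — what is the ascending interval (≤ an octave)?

augmented third

The 5th of D#ø is A; the 3rd of A#6 is C##.
3 letter names make it a third; at 5 semitones (a half step wider than major) the quality is augmented.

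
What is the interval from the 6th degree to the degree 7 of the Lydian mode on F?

The scale runs F G A B C D E.
So we need the interval from D up to E.
D up to E spans 2 letter names and 2 semitones — a major second.

major 2nd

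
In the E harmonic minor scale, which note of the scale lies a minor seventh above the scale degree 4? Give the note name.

The scale is E F♯ G A B C D♯.
The scale degree 4 is A; a minor seventh above that is G — scale degree 3.

G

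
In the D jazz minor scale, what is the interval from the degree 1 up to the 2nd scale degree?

The scale runs D E F G A B C♯.
So we need the interval from D up to E.
From D to E is 2 semitones, exactly the major second.

M2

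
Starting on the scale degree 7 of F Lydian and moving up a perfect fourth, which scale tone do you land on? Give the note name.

A

The scale is F G A B C D E.
The scale degree 7 is E; a perfect fourth above that is A — scale degree 3.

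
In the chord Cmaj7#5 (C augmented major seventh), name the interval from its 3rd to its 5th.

major 3rd

The chord tones of C+maj7 are C E G# B.
So we need the interval from E up to G#.
From E to G# is 4 semitones, exactly the major third.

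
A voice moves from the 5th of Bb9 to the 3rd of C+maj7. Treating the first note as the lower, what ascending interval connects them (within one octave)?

Bb9 has F as its 5th, and C+maj7 has E as its 3rd.
F up to E spans 7 letter names and 11 semitones — a major seventh.

major seventh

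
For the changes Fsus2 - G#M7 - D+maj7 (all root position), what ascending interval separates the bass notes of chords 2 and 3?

The roots are G# and D.
5 letter names make it a fifth; at 6 semitones (a half step narrower than perfect) the quality is diminished.

diminished fifth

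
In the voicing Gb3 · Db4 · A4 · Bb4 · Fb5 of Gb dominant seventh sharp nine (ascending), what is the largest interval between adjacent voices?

augmented 5th

Adjacent intervals: Gb3→Db4 = perfect fifth; Db4→A4 = augmented fifth; A4→Bb4 = minor second; Bb4→Fb5 = diminished fifth.
The largest is Db4 to A4, an augmented fifth (8 semitones).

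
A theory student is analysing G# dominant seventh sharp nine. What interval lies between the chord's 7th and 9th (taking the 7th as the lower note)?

G#7#9: G#-B#-D#-F#-A##.
7th = F#; 9th = A##.
From F# to A##: 5 semitones over a third = augmented.

augmented third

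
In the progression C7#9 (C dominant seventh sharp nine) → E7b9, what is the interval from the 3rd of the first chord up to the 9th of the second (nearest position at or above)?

m2

The 3rd of C7#9 (C dominant seventh sharp nine) is E; the 9th of E7b9 is F.
2 letter names make it a second; at 1 semitone (a half step narrower than major) the quality is minor.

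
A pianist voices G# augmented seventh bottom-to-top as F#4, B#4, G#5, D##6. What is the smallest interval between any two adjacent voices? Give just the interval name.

Adjacent intervals: F#4→B#4 = augmented fourth; B#4→G#5 = minor sixth; G#5→D##6 = augmented fifth.
The smallest is F#4 to B#4, an augmented fourth (6 semitones).

A4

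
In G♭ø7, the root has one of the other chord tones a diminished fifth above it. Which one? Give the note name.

Dbb

G♭m7b5 is spelled G♭ B𝄫 D𝄫 F♭.
The root is G♭. A diminished fifth above G♭ is D𝄫.
D𝄫 is the chord's 5th.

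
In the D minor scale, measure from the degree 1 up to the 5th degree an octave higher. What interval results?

Spelling the D minor scale: D E F G A Bb C.
That puts D below A.
From D to A is 19 semitones, exactly the perfect twelfth.

P12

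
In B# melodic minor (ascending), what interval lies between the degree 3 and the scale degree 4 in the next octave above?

Spelling B# melodic minor (ascending): B# C## D# E# F## G## A##.
The degree 3 is D# and the 4th degree (up an octave) is E#.
D# up to E# spans 9 letter names and 14 semitones — a major ninth.

major ninth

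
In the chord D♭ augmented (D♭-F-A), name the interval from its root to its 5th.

So we need the interval from D♭ up to A.
D♭ up to A is 8 semitones, a half step wider than a perfect fifth, so the interval is augmented.

augmented fifth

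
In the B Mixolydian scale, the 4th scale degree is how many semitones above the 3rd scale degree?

The scale is B C♯ D♯ E F♯ G♯ A.
D♯ up to E is a minor second — 1 semitone.

1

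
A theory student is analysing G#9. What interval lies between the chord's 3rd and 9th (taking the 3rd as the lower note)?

minor 7th

The chord tones of G#9 are G#-B#-D#-F#-A#.
That puts B# below A#.
7 letter names make it a seventh; at 10 semitones (a half step narrower than major) the quality is minor.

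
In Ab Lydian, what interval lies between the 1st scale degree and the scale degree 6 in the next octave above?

major thirteenth

Spelling Ab Lydian: Ab Bb C D Eb F G.
The 1st scale degree is Ab and the 6th scale degree (up an octave) is F.
Ab up to F spans 13 letter names and 21 semitones — a major thirteenth.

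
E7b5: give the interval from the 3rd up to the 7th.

E7b5 (E dominant seventh flat five) is spelled E-G♯-B♭-D.
That puts G♯ below D.
5 letter names make it a fifth; at 6 semitones (a half step narrower than perfect) the quality is diminished.
This 3–7 tritone is the characteristic tension at the heart of the dominant sound.

diminished fifth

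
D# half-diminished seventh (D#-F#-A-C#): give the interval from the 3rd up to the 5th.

So we need the interval from F# up to A.
From F# to A: 3 semitones over a third = minor.

minor third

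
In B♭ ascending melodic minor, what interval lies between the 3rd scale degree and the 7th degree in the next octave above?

A12

Spelling B♭ ascending melodic minor: B♭ C D♭ E♭ F G A.
That puts D♭ below A.
From D♭ to A: 20 semitones over a twelfth = augmented.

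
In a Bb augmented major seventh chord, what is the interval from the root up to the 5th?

Bbmaj7#5 is spelled Bb-D-F#-A.
Root = Bb; 5th = F#.
Bb up to F# is 8 semitones, a half step wider than a perfect fifth, so the interval is augmented.

augmented 5th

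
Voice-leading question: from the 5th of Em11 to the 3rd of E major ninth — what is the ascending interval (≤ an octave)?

The 5th of Em11 is B; the 3rd of E major ninth is G#.
B up to G# spans 6 letter names and 9 semitones — a major sixth.

major sixth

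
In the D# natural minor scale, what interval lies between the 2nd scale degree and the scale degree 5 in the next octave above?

D# natural minor: D# E# F# G# A# B C#.
That puts E# below A#.
Counting 11 letters and 17 half steps from E# gives a perfect eleventh.

perfect 11th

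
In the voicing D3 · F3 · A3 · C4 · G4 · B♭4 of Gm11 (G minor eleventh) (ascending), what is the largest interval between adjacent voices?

perfect fifth

Adjacent intervals: D3→F3 = minor third; F3→A3 = major third; A3→C4 = minor third; C4→G4 = perfect fifth; G4→B♭4 = minor third.
The largest is C4 to G4, a perfect fifth (7 semitones).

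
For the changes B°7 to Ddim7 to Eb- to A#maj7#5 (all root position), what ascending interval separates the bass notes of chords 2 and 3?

The roots are D and Eb.
From D to Eb: 1 semitone over a second = minor.

minor second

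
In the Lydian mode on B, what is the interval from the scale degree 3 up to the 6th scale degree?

The scale runs B C# D# E# F# G# A#.
The scale degree 3 is D# and the scale degree 6 is G#.
Counting 4 letters and 5 half steps from D# gives a perfect fourth.

P4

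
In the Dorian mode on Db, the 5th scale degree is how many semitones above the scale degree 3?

The scale is Db Eb Fb Gb Ab Bb Cb.
Fb up to Ab is a major third — 4 semitones.

4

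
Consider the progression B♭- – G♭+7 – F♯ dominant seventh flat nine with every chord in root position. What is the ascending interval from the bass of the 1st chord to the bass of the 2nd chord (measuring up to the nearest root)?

minor sixth

The roots are B♭ and G♭.
B♭ up to G♭ is 8 semitones, a half step narrower than a major sixth, so the interval is minor.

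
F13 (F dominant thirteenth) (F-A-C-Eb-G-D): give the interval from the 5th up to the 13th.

5th = C; 13th = D.
C up to D spans 9 letter names and 14 semitones — a major ninth.

major ninth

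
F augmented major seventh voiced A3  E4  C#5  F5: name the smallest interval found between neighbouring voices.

diminished fourth

Adjacent intervals: A3→E4 = perfect fifth; E4→C#5 = major sixth; C#5→F5 = diminished fourth.
The smallest is C#5 to F5, a diminished fourth (4 semitones).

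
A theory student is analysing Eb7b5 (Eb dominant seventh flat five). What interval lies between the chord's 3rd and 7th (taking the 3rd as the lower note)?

diminished fifth

The chord tones of Eb dominant seventh flat five are Eb–G–Bbb–Db.
That puts G below Db.
5 letter names make it a fifth; at 6 semitones (a half step narrower than perfect) the quality is diminished.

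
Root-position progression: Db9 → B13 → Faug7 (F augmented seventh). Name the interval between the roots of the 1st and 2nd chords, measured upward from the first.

augmented sixth

The roots are Db and B.
Db up to B is 10 semitones, a half step wider than a major sixth, so the interval is augmented.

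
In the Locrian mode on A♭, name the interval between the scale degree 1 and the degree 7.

The scale runs A♭ B𝄫 C♭ D♭ E𝄫 F♭ G♭.
Scale degree 1 = A♭; degree 7 = G♭.
7 letter names make it a seventh; at 10 semitones (a half step narrower than major) the quality is minor.

minor seventh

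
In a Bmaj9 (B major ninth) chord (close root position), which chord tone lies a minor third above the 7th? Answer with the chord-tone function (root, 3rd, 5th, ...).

9th

Spelling the chord: B-D♯-F♯-A♯-C♯.
The 7th is A♯. A minor third above A♯ is C♯.
C♯ is the chord's 9th.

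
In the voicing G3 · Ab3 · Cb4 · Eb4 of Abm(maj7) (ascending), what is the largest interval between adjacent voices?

major third

Adjacent intervals: G3→Ab3 = minor second; Ab3→Cb4 = minor third; Cb4→Eb4 = major third.
The largest is Cb4 to Eb4, a major third (4 semitones).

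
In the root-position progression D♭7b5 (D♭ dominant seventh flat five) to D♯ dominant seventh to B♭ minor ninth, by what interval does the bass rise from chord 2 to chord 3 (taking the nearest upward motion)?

diminished sixth

The roots are D♯ and B♭.
From D♯ to B♭: 7 semitones over a sixth = diminished.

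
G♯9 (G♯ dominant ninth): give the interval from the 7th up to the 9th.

major third

G♯9 is spelled G♯, B♯, D♯, F♯, A♯.
That puts F♯ below A♯.
F♯ up to A♯ spans 3 letter names and 4 semitones — a major third.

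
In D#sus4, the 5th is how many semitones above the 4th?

D#sus4: D# G# A#.
G# to A# is a major second: 2 semitones.

2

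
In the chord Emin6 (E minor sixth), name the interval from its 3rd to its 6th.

augmented fourth

Em6: E–G–B–C#.
That puts G below C#.
G up to C# is 6 semitones, a half step wider than a perfect fourth, so the interval is augmented.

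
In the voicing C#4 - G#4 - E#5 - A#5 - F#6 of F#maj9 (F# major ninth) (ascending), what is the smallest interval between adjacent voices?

perfect fourth

Adjacent intervals: C#4→G#4 = perfect fifth; G#4→E#5 = major sixth; E#5→A#5 = perfect fourth; A#5→F#6 = minor sixth.
The smallest is E#5 to A#5, a perfect fourth (5 semitones).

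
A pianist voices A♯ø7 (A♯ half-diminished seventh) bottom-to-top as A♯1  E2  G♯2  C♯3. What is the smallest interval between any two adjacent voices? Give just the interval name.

Adjacent intervals: A♯1→E2 = diminished fifth; E2→G♯2 = major third; G♯2→C♯3 = perfect fourth.
The smallest is E2 to G♯2, a major third (4 semitones).

major third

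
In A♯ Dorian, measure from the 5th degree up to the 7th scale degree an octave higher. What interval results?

m10

A♯ dorian: A♯ B♯ C♯ D♯ E♯ F𝄪 G♯.
That puts E♯ below G♯.
E♯ up to G♯ is 15 semitones, a half step narrower than a major tenth, so the interval is minor.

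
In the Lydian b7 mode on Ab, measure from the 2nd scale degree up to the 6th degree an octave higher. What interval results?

Spelling the Lydian b7 mode on Ab: Ab Bb C D Eb F Gb.
So we need the interval from Bb up to F.
From Bb to F is 19 semitones, exactly the perfect twelfth.

perfect twelfth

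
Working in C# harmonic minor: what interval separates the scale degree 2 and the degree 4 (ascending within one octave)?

m3

Spelling C# harmonic minor: C# D# E F# G# A B#.
Scale degree 2 = D#; scale degree 4 = F#.
D# up to F# is 3 semitones, a half step narrower than a major third, so the interval is minor.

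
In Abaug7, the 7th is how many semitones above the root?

Abaug7 (Ab augmented seventh) is spelled Ab C E Gb.
Ab to Gb is a minor seventh: 10 semitones.

10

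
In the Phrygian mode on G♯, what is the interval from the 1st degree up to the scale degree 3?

Spelling the Phrygian mode on G♯: G♯ A B C♯ D♯ E F♯.
1st degree = G♯; 3rd scale degree = B.
3 letter names make it a third; at 3 semitones (a half step narrower than major) the quality is minor.

minor third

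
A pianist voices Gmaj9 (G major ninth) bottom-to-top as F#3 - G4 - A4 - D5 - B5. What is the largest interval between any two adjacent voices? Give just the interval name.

Adjacent intervals: F#3→G4 = minor ninth; G4→A4 = major second; A4→D5 = perfect fourth; D5→B5 = major sixth.
The largest is F#3 to G4, a minor ninth (13 semitones).

minor ninth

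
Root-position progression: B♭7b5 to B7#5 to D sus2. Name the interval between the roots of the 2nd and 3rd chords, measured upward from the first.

The roots are B and D.
3 letter names make it a third; at 3 semitones (a half step narrower than major) the quality is minor.

minor third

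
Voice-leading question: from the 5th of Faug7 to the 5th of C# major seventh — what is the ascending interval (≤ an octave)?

The 5th of Faug7 is C#; the 5th of C# major seventh is G#.
From C# to G# is 7 semitones, exactly the perfect fifth.

perfect fifth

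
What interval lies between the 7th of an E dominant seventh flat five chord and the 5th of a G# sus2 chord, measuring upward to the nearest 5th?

augmented unison

The 7th of E dominant seventh flat five is D; the 5th of G# sus2 is D#.
From D to D#: 1 semitone over a unison = augmented.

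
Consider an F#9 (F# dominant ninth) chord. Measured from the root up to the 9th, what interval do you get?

M9

Spelling the chord: F#-A#-C#-E-G#.
That puts F# below G#.
Counting 9 letters and 14 half steps from F# gives a major ninth.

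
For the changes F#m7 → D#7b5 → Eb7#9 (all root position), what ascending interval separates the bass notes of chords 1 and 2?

The roots are F# and D#.
From F# to D# is 9 semitones, exactly the major sixth.

major sixth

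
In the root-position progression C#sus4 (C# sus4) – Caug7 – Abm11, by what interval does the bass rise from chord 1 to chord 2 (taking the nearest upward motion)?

The roots are C# and C.
C# up to C is 11 semitones, a half step narrower than a perfect octave, so the interval is diminished.

diminished octave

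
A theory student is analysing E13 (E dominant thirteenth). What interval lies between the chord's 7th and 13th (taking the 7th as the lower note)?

E13 (E dominant thirteenth) is spelled E, G♯, B, D, F♯, C♯.
7th = D; 13th = C♯.
From D to C♯ is 11 semitones, exactly the major seventh.

M7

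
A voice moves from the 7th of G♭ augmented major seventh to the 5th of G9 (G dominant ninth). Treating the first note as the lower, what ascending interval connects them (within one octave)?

major sixth

The 7th of G♭ augmented major seventh is F; the 5th of G9 (G dominant ninth) is D.
From F to D is 9 semitones, exactly the major sixth.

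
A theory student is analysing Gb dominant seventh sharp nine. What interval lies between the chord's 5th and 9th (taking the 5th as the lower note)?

A5

The chord tones of Gb dominant seventh sharp nine are Gb, Bb, Db, Fb, A.
That puts Db below A.
Db up to A is 8 semitones, a half step wider than a perfect fifth, so the interval is augmented.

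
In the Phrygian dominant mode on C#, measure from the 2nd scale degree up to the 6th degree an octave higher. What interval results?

perfect 12th

The scale runs C# D E# F# G# A B.
That puts D below A.
D up to A spans 12 letter names and 19 semitones — a perfect twelfth.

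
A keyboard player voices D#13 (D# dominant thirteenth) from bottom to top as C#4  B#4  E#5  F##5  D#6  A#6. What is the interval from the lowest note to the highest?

M20

The outer voices are C#4 and A#6.
C# up to A# spans 20 letter names and 33 semitones — a major 20th.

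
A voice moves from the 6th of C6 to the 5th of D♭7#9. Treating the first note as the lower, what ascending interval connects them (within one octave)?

diminished 8th

C6 has A as its 6th, and D♭7#9 has A♭ as its 5th.
8 letter names make it an octave; at 11 semitones (a half step narrower than perfect) the quality is diminished.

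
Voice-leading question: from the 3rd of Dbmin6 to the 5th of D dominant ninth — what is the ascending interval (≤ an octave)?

Dbmin6 has Fb as its 3rd, and D dominant ninth has A as its 5th.
Fb up to A is 5 semitones, a half step wider than a major third, so the interval is augmented.

augmented third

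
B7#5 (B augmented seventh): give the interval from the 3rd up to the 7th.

diminished fifth

The chord tones of B+7 (B augmented seventh) are B D# F## A.
The 3rd is D# and the 7th is A.
D# up to A is 6 semitones, a half step narrower than a perfect fifth, so the interval is diminished.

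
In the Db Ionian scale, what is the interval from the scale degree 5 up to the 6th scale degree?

The scale runs Db Eb F Gb Ab Bb C.
So we need the interval from Ab up to Bb.
Counting 2 letters and 2 half steps from Ab gives a major second.

major 2nd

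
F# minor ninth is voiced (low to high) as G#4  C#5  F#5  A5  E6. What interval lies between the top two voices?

P5

Those voices are A5 and E6.
Counting 5 letters and 7 half steps from A gives a perfect fifth.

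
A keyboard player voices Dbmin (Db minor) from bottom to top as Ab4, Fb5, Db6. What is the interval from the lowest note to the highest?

perfect eleventh

The outer voices are Ab4 and Db6.
Ab up to Db spans 11 letter names and 17 semitones — a perfect eleventh.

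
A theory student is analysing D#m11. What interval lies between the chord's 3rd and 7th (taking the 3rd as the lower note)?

D#m11 (D# minor eleventh): D# F# A# C# E# G#.
That puts F# below C#.
From F# to C# is 7 semitones, exactly the perfect fifth.

P5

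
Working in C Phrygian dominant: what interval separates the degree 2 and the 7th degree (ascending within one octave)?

Spelling C Phrygian dominant: C Db E F G Ab Bb.
That puts Db below Bb.
Db up to Bb spans 6 letter names and 9 semitones — a major sixth.

major 6th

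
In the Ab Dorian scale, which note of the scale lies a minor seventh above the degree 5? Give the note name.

The scale is Ab Bb Cb Db Eb F Gb.
The degree 5 is Eb; a minor seventh above that is Db — scale degree 4.

Db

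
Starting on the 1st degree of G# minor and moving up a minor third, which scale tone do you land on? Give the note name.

The scale is G# A# B C# D# E F#.
The 1st degree is G#; a minor third above that is B — scale degree 3.

B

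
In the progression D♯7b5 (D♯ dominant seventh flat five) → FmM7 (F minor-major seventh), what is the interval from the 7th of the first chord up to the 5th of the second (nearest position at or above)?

D♯7b5 (D♯ dominant seventh flat five) has C♯ as its 7th, and FmM7 (F minor-major seventh) has C as its 5th.
8 letter names make it an octave; at 11 semitones (a half step narrower than perfect) the quality is diminished.

diminished octave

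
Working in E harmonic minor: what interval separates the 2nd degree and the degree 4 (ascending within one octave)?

minor third

Spelling E harmonic minor: E F# G A B C D#.
So we need the interval from F# up to A.
From F# to A: 3 semitones over a third = minor.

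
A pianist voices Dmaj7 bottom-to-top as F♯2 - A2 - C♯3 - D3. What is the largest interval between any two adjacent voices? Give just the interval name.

major third

Adjacent intervals: F♯2→A2 = minor third; A2→C♯3 = major third; C♯3→D3 = minor second.
The largest is A2 to C♯3, a major third (4 semitones).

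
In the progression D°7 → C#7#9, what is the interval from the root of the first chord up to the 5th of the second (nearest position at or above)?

augmented 4th

The root of D°7 is D; the 5th of C#7#9 is G#.
From D to G#: 6 semitones over a fourth = augmented.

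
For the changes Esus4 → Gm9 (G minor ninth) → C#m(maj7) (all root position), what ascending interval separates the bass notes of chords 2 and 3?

augmented 4th

The roots are G and C#.
4 letter names make it a fourth; at 6 semitones (a half step wider than perfect) the quality is augmented.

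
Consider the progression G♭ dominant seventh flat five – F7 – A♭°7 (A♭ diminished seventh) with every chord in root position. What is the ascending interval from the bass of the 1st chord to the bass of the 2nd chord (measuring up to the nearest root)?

major seventh

The roots are G♭ and F.
Counting 7 letters and 11 half steps from G♭ gives a major seventh.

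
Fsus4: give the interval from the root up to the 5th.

The chord tones of Fsus4 are F–Bb–C.
So we need the interval from F up to C.
Counting 5 letters and 7 half steps from F gives a perfect fifth.

P5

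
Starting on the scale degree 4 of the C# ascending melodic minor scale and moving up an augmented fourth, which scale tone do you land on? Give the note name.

The scale is C# D# E F# G# A# B#.
The scale degree 4 is F#; an augmented fourth above that is B# — scale degree 7.

B#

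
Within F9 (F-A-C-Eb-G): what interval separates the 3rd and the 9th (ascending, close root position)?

m7

So we need the interval from A up to G.
7 letter names make it a seventh; at 10 semitones (a half step narrower than major) the quality is minor.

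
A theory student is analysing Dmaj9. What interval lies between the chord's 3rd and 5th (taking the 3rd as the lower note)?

D major ninth: D, F#, A, C#, E.
The 3rd is F# and the 5th is A.
F# up to A is 3 semitones, a half step narrower than a major third, so the interval is minor.

m3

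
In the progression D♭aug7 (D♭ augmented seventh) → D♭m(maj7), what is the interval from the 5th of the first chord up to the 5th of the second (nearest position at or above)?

The 5th of D♭aug7 (D♭ augmented seventh) is A; the 5th of D♭m(maj7) is A♭.
A up to A♭ is 11 semitones, a half step narrower than a perfect octave, so the interval is diminished.

diminished 8th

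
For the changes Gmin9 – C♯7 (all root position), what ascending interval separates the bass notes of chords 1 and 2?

augmented fourth

The roots are G and C♯.
G up to C♯ is 6 semitones, a half step wider than a perfect fourth, so the interval is augmented.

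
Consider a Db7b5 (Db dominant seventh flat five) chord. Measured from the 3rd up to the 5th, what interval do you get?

The chord tones of Db dominant seventh flat five are Db F Abb Cb.
3rd = F; 5th = Abb.
From F to Abb: 2 semitones over a third = diminished.

diminished 3rd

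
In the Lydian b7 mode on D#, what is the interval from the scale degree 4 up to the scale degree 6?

Spelling the Lydian b7 mode on D#: D# E# F## G## A# B# C#.
So we need the interval from G## up to B#.
G## up to B# is 3 semitones, a half step narrower than a major third, so the interval is minor.

minor third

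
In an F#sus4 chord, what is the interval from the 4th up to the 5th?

The chord tones of F#sus4 (F# sus4) are F#, B, C#.
So we need the interval from B up to C#.
Counting 2 letters and 2 half steps from B gives a major second.

major 2nd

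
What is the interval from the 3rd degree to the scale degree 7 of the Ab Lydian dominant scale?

d5

Ab lydian dominant: Ab Bb C D Eb F Gb.
The 3rd degree is C and the 7th degree is Gb.
From C to Gb: 6 semitones over a fifth = diminished.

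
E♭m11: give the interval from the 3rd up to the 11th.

major ninth

Spelling the chord: E♭ G♭ B♭ D♭ F A♭.
3rd = G♭; 11th = A♭.
G♭ up to A♭ spans 9 letter names and 14 semitones — a major ninth.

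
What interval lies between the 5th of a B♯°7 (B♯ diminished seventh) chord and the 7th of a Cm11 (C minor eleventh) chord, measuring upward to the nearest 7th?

B♯°7 (B♯ diminished seventh) has F♯ as its 5th, and Cm11 (C minor eleventh) has B♭ as its 7th.
F♯ up to B♭ is 4 semitones, a half step narrower than a perfect fourth, so the interval is diminished.

diminished fourth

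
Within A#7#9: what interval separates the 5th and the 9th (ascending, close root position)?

A# dominant seventh sharp nine is spelled A#–C##–E#–G#–B##.
So we need the interval from E# up to B##.
5 letter names make it a fifth; at 8 semitones (a half step wider than perfect) the quality is augmented.

augmented 5th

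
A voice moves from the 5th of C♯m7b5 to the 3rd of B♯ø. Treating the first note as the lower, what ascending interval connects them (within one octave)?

augmented fifth

C♯m7b5 has G as its 5th, and B♯ø has D♯ as its 3rd.
From G to D♯: 8 semitones over a fifth = augmented.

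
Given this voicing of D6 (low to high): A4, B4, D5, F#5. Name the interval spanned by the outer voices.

The outer voices are A4 and F#5.
From A to F# is 9 semitones, exactly the major sixth.

major sixth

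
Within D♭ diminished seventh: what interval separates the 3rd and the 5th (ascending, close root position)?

D♭°7 (D♭ diminished seventh): D♭–F♭–A𝄫–C𝄫.
That puts F♭ below A𝄫.
From F♭ to A𝄫: 3 semitones over a third = minor.

m3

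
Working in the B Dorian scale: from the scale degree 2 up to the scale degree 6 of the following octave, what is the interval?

P12

B dorian: B C# D E F# G# A.
That puts C# below G#.
From C# to G# is 19 semitones, exactly the perfect twelfth.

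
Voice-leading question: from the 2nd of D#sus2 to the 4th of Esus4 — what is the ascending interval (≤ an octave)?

The 2nd of D#sus2 is E#; the 4th of Esus4 is A.
From E# to A: 4 semitones over a fourth = diminished.

d4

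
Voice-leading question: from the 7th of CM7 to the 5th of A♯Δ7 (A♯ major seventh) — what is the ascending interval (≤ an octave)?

augmented fourth

The 7th of CM7 is B; the 5th of A♯Δ7 (A♯ major seventh) is E♯.
B up to E♯ is 6 semitones, a half step wider than a perfect fourth, so the interval is augmented.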